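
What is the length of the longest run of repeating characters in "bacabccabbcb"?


Input: "bacabccabbcb"
Scanning for longest run:
  Position 1 ('a'): new char, reset run to 1
  Position 2 ('c'): new char, reset run to 1
  Position 3 ('a'): new char, reset run to 1
  Position 4 ('b'): new char, reset run to 1
  Position 5 ('c'): new char, reset run to 1
  Position 6 ('c'): continues run of 'c', length=2
  Position 7 ('a'): new char, reset run to 1
  Position 8 ('b'): new char, reset run to 1
  Position 9 ('b'): continues run of 'b', length=2
  Position 10 ('c'): new char, reset run to 1
  Position 11 ('b'): new char, reset run to 1
Longest run: 'c' with length 2

2


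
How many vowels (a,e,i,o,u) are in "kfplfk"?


Input: kfplfk
Checking each character:
  'k' at position 0: consonant
  'f' at position 1: consonant
  'p' at position 2: consonant
  'l' at position 3: consonant
  'f' at position 4: consonant
  'k' at position 5: consonant
Total vowels: 0

0


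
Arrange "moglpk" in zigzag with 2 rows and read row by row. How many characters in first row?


Zigzag "moglpk" into 2 rows:
Placing characters:
  'm' => row 0
  'o' => row 1
  'g' => row 0
  'l' => row 1
  'p' => row 0
  'k' => row 1
Rows:
  Row 0: "mgp"
  Row 1: "olk"
First row length: 3

3


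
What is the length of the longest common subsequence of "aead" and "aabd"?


LCS of "aead" and "aabd"
DP table:
           a    a    b    d
      0    0    0    0    0
  a   0    1    1    1    1
  e   0    1    1    1    1
  a   0    1    2    2    2
  d   0    1    2    2    3
LCS length = dp[4][4] = 3

3


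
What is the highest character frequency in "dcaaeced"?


Input: dcaaeced
Character counts:
  'a': 2
  'c': 2
  'd': 2
  'e': 2
Maximum frequency: 2

2


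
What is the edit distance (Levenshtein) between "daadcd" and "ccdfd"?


Computing edit distance: "daadcd" -> "ccdfd"
DP table:
           c    c    d    f    d
      0    1    2    3    4    5
  d   1    1    2    2    3    4
  a   2    2    2    3    3    4
  a   3    3    3    3    4    4
  d   4    4    4    3    4    4
  c   5    4    4    4    4    5
  d   6    5    5    4    5    4
Edit distance = dp[6][5] = 4

4


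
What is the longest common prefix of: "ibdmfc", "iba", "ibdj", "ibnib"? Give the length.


Words: ibdmfc, iba, ibdj, ibnib
  Position 0: all 'i' => match
  Position 1: all 'b' => match
  Position 2: ('d', 'a', 'd', 'n') => mismatch, stop
LCP = "ib" (length 2)

2


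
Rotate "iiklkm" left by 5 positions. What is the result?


Input: "iiklkm", rotate left by 5
First 5 characters: "iiklk"
Remaining characters: "m"
Concatenate remaining + first: "m" + "iiklk" = "miiklk"

miiklk


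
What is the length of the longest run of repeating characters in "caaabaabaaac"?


Input: "caaabaabaaac"
Scanning for longest run:
  Position 1 ('a'): new char, reset run to 1
  Position 2 ('a'): continues run of 'a', length=2
  Position 3 ('a'): continues run of 'a', length=3
  Position 4 ('b'): new char, reset run to 1
  Position 5 ('a'): new char, reset run to 1
  Position 6 ('a'): continues run of 'a', length=2
  Position 7 ('b'): new char, reset run to 1
  Position 8 ('a'): new char, reset run to 1
  Position 9 ('a'): continues run of 'a', length=2
  Position 10 ('a'): continues run of 'a', length=3
  Position 11 ('c'): new char, reset run to 1
Longest run: 'a' with length 3

3


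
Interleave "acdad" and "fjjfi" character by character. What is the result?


Interleaving "acdad" and "fjjfi":
  Position 0: 'a' from first, 'f' from second => "af"
  Position 1: 'c' from first, 'j' from second => "cj"
  Position 2: 'd' from first, 'j' from second => "dj"
  Position 3: 'a' from first, 'f' from second => "af"
  Position 4: 'd' from first, 'i' from second => "di"
Result: afcjdjafdi

afcjdjafdi


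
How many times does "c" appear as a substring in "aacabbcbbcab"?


Searching for "c" in "aacabbcbbcab"
Scanning each position:
  Position 0: "a" => no
  Position 1: "a" => no
  Position 2: "c" => MATCH
  Position 3: "a" => no
  Position 4: "b" => no
  Position 5: "b" => no
  Position 6: "c" => MATCH
  Position 7: "b" => no
  Position 8: "b" => no
  Position 9: "c" => MATCH
  Position 10: "a" => no
  Position 11: "b" => no
Total occurrences: 3

3


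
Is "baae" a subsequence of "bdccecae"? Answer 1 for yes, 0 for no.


Check if "baae" is a subsequence of "bdccecae"
Greedy scan:
  Position 0 ('b'): matches sub[0] = 'b'
  Position 1 ('d'): no match needed
  Position 2 ('c'): no match needed
  Position 3 ('c'): no match needed
  Position 4 ('e'): no match needed
  Position 5 ('c'): no match needed
  Position 6 ('a'): matches sub[1] = 'a'
  Position 7 ('e'): no match needed
Only matched 2/4 characters => not a subsequence

0


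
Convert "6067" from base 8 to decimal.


Input: "6067" in base 8
Positional expansion:
  Digit '6' (value 6) x 8^3 = 3072
  Digit '0' (value 0) x 8^2 = 0
  Digit '6' (value 6) x 8^1 = 48
  Digit '7' (value 7) x 8^0 = 7
Sum = 3127

3127


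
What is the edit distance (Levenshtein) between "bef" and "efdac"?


Computing edit distance: "bef" -> "efdac"
DP table:
           e    f    d    a    c
      0    1    2    3    4    5
  b   1    1    2    3    4    5
  e   2    1    2    3    4    5
  f   3    2    1    2    3    4
Edit distance = dp[3][5] = 4

4


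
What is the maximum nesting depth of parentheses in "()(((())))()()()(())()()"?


Input: "()(((())))()()()(())()()"
Tracking depth:
  Position 0 '(': depth becomes 1
  Position 1 ')': depth becomes 0
  Position 2 '(': depth becomes 1
  Position 3 '(': depth becomes 2
  Position 4 '(': depth becomes 3
  Position 5 '(': depth becomes 4
  Position 6 ')': depth becomes 3
  Position 7 ')': depth becomes 2
  Position 8 ')': depth becomes 1
  Position 9 ')': depth becomes 0
  Position 10 '(': depth becomes 1
  Position 11 ')': depth becomes 0
  Position 12 '(': depth becomes 1
  Position 13 ')': depth becomes 0
  Position 14 '(': depth becomes 1
  Position 15 ')': depth becomes 0
  Position 16 '(': depth becomes 1
  Position 17 '(': depth becomes 2
  Position 18 ')': depth becomes 1
  Position 19 ')': depth becomes 0
  Position 20 '(': depth becomes 1
  Position 21 ')': depth becomes 0
  Position 22 '(': depth becomes 1
  Position 23 ')': depth becomes 0
Maximum depth reached: 4

4


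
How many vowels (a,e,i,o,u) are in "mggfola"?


Input: mggfola
Checking each character:
  'm' at position 0: consonant
  'g' at position 1: consonant
  'g' at position 2: consonant
  'f' at position 3: consonant
  'o' at position 4: vowel (running total: 1)
  'l' at position 5: consonant
  'a' at position 6: vowel (running total: 2)
Total vowels: 2

2


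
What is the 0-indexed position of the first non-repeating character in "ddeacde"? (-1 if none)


Input: ddeacde
Character frequencies:
  'a': 1
  'c': 1
  'd': 3
  'e': 2
Scanning left to right for freq == 1:
  Position 0 ('d'): freq=3, skip
  Position 1 ('d'): freq=3, skip
  Position 2 ('e'): freq=2, skip
  Position 3 ('a'): unique! => answer = 3

3


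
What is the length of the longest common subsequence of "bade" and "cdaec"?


LCS of "bade" and "cdaec"
DP table:
           c    d    a    e    c
      0    0    0    0    0    0
  b   0    0    0    0    0    0
  a   0    0    0    1    1    1
  d   0    0    1    1    1    1
  e   0    0    1    1    2    2
LCS length = dp[4][5] = 2

2


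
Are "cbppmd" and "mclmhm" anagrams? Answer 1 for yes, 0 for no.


Strings: "cbppmd", "mclmhm"
Sorted first:  bcdmpp
Sorted second: chlmmm
Differ at position 0: 'b' vs 'c' => not anagrams

0


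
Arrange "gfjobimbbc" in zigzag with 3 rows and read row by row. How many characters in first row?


Zigzag "gfjobimbbc" into 3 rows:
Placing characters:
  'g' => row 0
  'f' => row 1
  'j' => row 2
  'o' => row 1
  'b' => row 0
  'i' => row 1
  'm' => row 2
  'b' => row 1
  'b' => row 0
  'c' => row 1
Rows:
  Row 0: "gbb"
  Row 1: "foibc"
  Row 2: "jm"
First row length: 3

3


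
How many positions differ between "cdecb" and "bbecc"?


Comparing "cdecb" and "bbecc" position by position:
  Position 0: 'c' vs 'b' => DIFFER
  Position 1: 'd' vs 'b' => DIFFER
  Position 2: 'e' vs 'e' => same
  Position 3: 'c' vs 'c' => same
  Position 4: 'b' vs 'c' => DIFFER
Positions that differ: 3

3


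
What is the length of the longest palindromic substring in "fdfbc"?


Input: "fdfbc"
Checking substrings for palindromes:
  [0:3] "fdf" (len 3) => palindrome
Longest palindromic substring: "fdf" with length 3

3


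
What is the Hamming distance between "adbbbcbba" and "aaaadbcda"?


Comparing "adbbbcbba" and "aaaadbcda" position by position:
  Position 0: 'a' vs 'a' => same
  Position 1: 'd' vs 'a' => differ
  Position 2: 'b' vs 'a' => differ
  Position 3: 'b' vs 'a' => differ
  Position 4: 'b' vs 'd' => differ
  Position 5: 'c' vs 'b' => differ
  Position 6: 'b' vs 'c' => differ
  Position 7: 'b' vs 'd' => differ
  Position 8: 'a' vs 'a' => same
Total differences (Hamming distance): 7

7


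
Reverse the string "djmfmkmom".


Input: djmfmkmom
Reading characters right to left:
  Position 8: 'm'
  Position 7: 'o'
  Position 6: 'm'
  Position 5: 'k'
  Position 4: 'm'
  Position 3: 'f'
  Position 2: 'm'
  Position 1: 'j'
  Position 0: 'd'
Reversed: momkmfmjd

momkmfmjd


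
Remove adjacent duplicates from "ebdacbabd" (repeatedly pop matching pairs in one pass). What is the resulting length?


Input: ebdacbabd
Stack-based adjacent duplicate removal:
  Read 'e': push. Stack: e
  Read 'b': push. Stack: eb
  Read 'd': push. Stack: ebd
  Read 'a': push. Stack: ebda
  Read 'c': push. Stack: ebdac
  Read 'b': push. Stack: ebdacb
  Read 'a': push. Stack: ebdacba
  Read 'b': push. Stack: ebdacbab
  Read 'd': push. Stack: ebdacbabd
Final stack: "ebdacbabd" (length 9)

9


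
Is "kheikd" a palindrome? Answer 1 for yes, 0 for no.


Input: kheikd
Reversed: dkiehk
  Compare pos 0 ('k') with pos 5 ('d'): MISMATCH
  Compare pos 1 ('h') with pos 4 ('k'): MISMATCH
  Compare pos 2 ('e') with pos 3 ('i'): MISMATCH
Result: not a palindrome

0


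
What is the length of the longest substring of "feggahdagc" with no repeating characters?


Input: "feggahdagc"
Sliding window (track last position of each char):
  Position 0 ('f'): window [0,0] length 1 -- new best
  Position 1 ('e'): window [0,1] length 2 -- new best
  Position 2 ('g'): window [0,2] length 3 -- new best
  Position 3 ('g'): repeat (last at 2), move window start to 3
  Position 3 ('g'): window [3,3] length 1
  Position 4 ('a'): window [3,4] length 2
  Position 5 ('h'): window [3,5] length 3
  Position 6 ('d'): window [3,6] length 4 -- new best
  Position 7 ('a'): repeat (last at 4), move window start to 5
  Position 7 ('a'): window [5,7] length 3
  Position 8 ('g'): window [5,8] length 4
  Position 9 ('c'): window [5,9] length 5 -- new best
Longest substring with no repeats: "hdagc" with length 5

5


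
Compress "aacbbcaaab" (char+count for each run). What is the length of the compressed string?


Input: aacbbcaaab
Runs:
  'a' x 2 => "a2"
  'c' x 1 => "c1"
  'b' x 2 => "b2"
  'c' x 1 => "c1"
  'a' x 3 => "a3"
  'b' x 1 => "b1"
Compressed: "a2c1b2c1a3b1"
Compressed length: 12

12


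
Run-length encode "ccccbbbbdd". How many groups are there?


Input: ccccbbbbdd
Scanning for consecutive runs:
  Group 1: 'c' x 4 (positions 0-3)
  Group 2: 'b' x 4 (positions 4-7)
  Group 3: 'd' x 2 (positions 8-9)
Total groups: 3

3


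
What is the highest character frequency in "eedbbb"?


Input: eedbbb
Character counts:
  'b': 3
  'd': 1
  'e': 2
Maximum frequency: 3

3


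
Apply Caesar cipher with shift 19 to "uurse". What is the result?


Caesar cipher: shift "uurse" by 19
  'u' (pos 20) + 19 = pos 13 = 'n'
  'u' (pos 20) + 19 = pos 13 = 'n'
  'r' (pos 17) + 19 = pos 10 = 'k'
  's' (pos 18) + 19 = pos 11 = 'l'
  'e' (pos 4) + 19 = pos 23 = 'x'
Result: nnklx

nnklx


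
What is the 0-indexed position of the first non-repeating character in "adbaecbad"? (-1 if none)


Input: adbaecbad
Character frequencies:
  'a': 3
  'b': 2
  'c': 1
  'd': 2
  'e': 1
Scanning left to right for freq == 1:
  Position 0 ('a'): freq=3, skip
  Position 1 ('d'): freq=2, skip
  Position 2 ('b'): freq=2, skip
  Position 3 ('a'): freq=3, skip
  Position 4 ('e'): unique! => answer = 4

4


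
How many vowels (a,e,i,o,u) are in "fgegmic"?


Input: fgegmic
Checking each character:
  'f' at position 0: consonant
  'g' at position 1: consonant
  'e' at position 2: vowel (running total: 1)
  'g' at position 3: consonant
  'm' at position 4: consonant
  'i' at position 5: vowel (running total: 2)
  'c' at position 6: consonant
Total vowels: 2

2


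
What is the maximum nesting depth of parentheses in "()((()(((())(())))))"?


Input: "()((()(((())(())))))"
Tracking depth:
  Position 0 '(': depth becomes 1
  Position 1 ')': depth becomes 0
  Position 2 '(': depth becomes 1
  Position 3 '(': depth becomes 2
  Position 4 '(': depth becomes 3
  Position 5 ')': depth becomes 2
  Position 6 '(': depth becomes 3
  Position 7 '(': depth becomes 4
  Position 8 '(': depth becomes 5
  Position 9 '(': depth becomes 6
  Position 10 ')': depth becomes 5
  Position 11 ')': depth becomes 4
  Position 12 '(': depth becomes 5
  Position 13 '(': depth becomes 6
  Position 14 ')': depth becomes 5
  Position 15 ')': depth becomes 4
  Position 16 ')': depth becomes 3
  Position 17 ')': depth becomes 2
  Position 18 ')': depth becomes 1
  Position 19 ')': depth becomes 0
Maximum depth reached: 6

6


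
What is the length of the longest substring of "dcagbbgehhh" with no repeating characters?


Input: "dcagbbgehhh"
Sliding window (track last position of each char):
  Position 0 ('d'): window [0,0] length 1 -- new best
  Position 1 ('c'): window [0,1] length 2 -- new best
  Position 2 ('a'): window [0,2] length 3 -- new best
  Position 3 ('g'): window [0,3] length 4 -- new best
  Position 4 ('b'): window [0,4] length 5 -- new best
  Position 5 ('b'): repeat (last at 4), move window start to 5
  Position 5 ('b'): window [5,5] length 1
  Position 6 ('g'): window [5,6] length 2
  Position 7 ('e'): window [5,7] length 3
  Position 8 ('h'): window [5,8] length 4
  Position 9 ('h'): repeat (last at 8), move window start to 9
  Position 9 ('h'): window [9,9] length 1
  Position 10 ('h'): repeat (last at 9), move window start to 10
  Position 10 ('h'): window [10,10] length 1
Longest substring with no repeats: "dcagb" with length 5

5


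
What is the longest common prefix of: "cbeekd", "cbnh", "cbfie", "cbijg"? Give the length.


Words: cbeekd, cbnh, cbfie, cbijg
  Position 0: all 'c' => match
  Position 1: all 'b' => match
  Position 2: ('e', 'n', 'f', 'i') => mismatch, stop
LCP = "cb" (length 2)

2


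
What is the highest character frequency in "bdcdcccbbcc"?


Input: bdcdcccbbcc
Character counts:
  'b': 3
  'c': 6
  'd': 2
Maximum frequency: 6

6


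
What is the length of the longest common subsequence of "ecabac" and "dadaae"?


LCS of "ecabac" and "dadaae"
DP table:
           d    a    d    a    a    e
      0    0    0    0    0    0    0
  e   0    0    0    0    0    0    1
  c   0    0    0    0    0    0    1
  a   0    0    1    1    1    1    1
  b   0    0    1    1    1    1    1
  a   0    0    1    1    2    2    2
  c   0    0    1    1    2    2    2
LCS length = dp[6][6] = 2

2


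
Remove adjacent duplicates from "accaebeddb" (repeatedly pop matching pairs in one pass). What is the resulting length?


Input: accaebeddb
Stack-based adjacent duplicate removal:
  Read 'a': push. Stack: a
  Read 'c': push. Stack: ac
  Read 'c': matches stack top 'c' => pop. Stack: a
  Read 'a': matches stack top 'a' => pop. Stack: (empty)
  Read 'e': push. Stack: e
  Read 'b': push. Stack: eb
  Read 'e': push. Stack: ebe
  Read 'd': push. Stack: ebed
  Read 'd': matches stack top 'd' => pop. Stack: ebe
  Read 'b': push. Stack: ebeb
Final stack: "ebeb" (length 4)

4


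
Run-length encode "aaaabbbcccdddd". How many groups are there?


Input: aaaabbbcccdddd
Scanning for consecutive runs:
  Group 1: 'a' x 4 (positions 0-3)
  Group 2: 'b' x 3 (positions 4-6)
  Group 3: 'c' x 3 (positions 7-9)
  Group 4: 'd' x 4 (positions 10-13)
Total groups: 4

4


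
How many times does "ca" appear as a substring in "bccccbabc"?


Searching for "ca" in "bccccbabc"
Scanning each position:
  Position 0: "bc" => no
  Position 1: "cc" => no
  Position 2: "cc" => no
  Position 3: "cc" => no
  Position 4: "cb" => no
  Position 5: "ba" => no
  Position 6: "ab" => no
  Position 7: "bc" => no
Total occurrences: 0

0


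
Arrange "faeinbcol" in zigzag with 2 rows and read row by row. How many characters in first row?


Zigzag "faeinbcol" into 2 rows:
Placing characters:
  'f' => row 0
  'a' => row 1
  'e' => row 0
  'i' => row 1
  'n' => row 0
  'b' => row 1
  'c' => row 0
  'o' => row 1
  'l' => row 0
Rows:
  Row 0: "fencl"
  Row 1: "aibo"
First row length: 5

5


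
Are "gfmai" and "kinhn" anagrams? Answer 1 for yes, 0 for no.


Strings: "gfmai", "kinhn"
Sorted first:  afgim
Sorted second: hiknn
Differ at position 0: 'a' vs 'h' => not anagrams

0


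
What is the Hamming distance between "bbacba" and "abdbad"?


Comparing "bbacba" and "abdbad" position by position:
  Position 0: 'b' vs 'a' => differ
  Position 1: 'b' vs 'b' => same
  Position 2: 'a' vs 'd' => differ
  Position 3: 'c' vs 'b' => differ
  Position 4: 'b' vs 'a' => differ
  Position 5: 'a' vs 'd' => differ
Total differences (Hamming distance): 5

5


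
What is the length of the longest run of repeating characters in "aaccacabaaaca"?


Input: "aaccacabaaaca"
Scanning for longest run:
  Position 1 ('a'): continues run of 'a', length=2
  Position 2 ('c'): new char, reset run to 1
  Position 3 ('c'): continues run of 'c', length=2
  Position 4 ('a'): new char, reset run to 1
  Position 5 ('c'): new char, reset run to 1
  Position 6 ('a'): new char, reset run to 1
  Position 7 ('b'): new char, reset run to 1
  Position 8 ('a'): new char, reset run to 1
  Position 9 ('a'): continues run of 'a', length=2
  Position 10 ('a'): continues run of 'a', length=3
  Position 11 ('c'): new char, reset run to 1
  Position 12 ('a'): new char, reset run to 1
Longest run: 'a' with length 3

3


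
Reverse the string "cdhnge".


Input: cdhnge
Reading characters right to left:
  Position 5: 'e'
  Position 4: 'g'
  Position 3: 'n'
  Position 2: 'h'
  Position 1: 'd'
  Position 0: 'c'
Reversed: egnhdc

egnhdc


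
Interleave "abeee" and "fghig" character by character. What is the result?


Interleaving "abeee" and "fghig":
  Position 0: 'a' from first, 'f' from second => "af"
  Position 1: 'b' from first, 'g' from second => "bg"
  Position 2: 'e' from first, 'h' from second => "eh"
  Position 3: 'e' from first, 'i' from second => "ei"
  Position 4: 'e' from first, 'g' from second => "eg"
Result: afbgeheieg

afbgeheieg


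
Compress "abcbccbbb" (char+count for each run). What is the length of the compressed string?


Input: abcbccbbb
Runs:
  'a' x 1 => "a1"
  'b' x 1 => "b1"
  'c' x 1 => "c1"
  'b' x 1 => "b1"
  'c' x 2 => "c2"
  'b' x 3 => "b3"
Compressed: "a1b1c1b1c2b3"
Compressed length: 12

12


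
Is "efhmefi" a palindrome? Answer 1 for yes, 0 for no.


Input: efhmefi
Reversed: ifemhfe
  Compare pos 0 ('e') with pos 6 ('i'): MISMATCH
  Compare pos 1 ('f') with pos 5 ('f'): match
  Compare pos 2 ('h') with pos 4 ('e'): MISMATCH
Result: not a palindrome

0


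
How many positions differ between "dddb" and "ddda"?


Comparing "dddb" and "ddda" position by position:
  Position 0: 'd' vs 'd' => same
  Position 1: 'd' vs 'd' => same
  Position 2: 'd' vs 'd' => same
  Position 3: 'b' vs 'a' => DIFFER
Positions that differ: 1

1


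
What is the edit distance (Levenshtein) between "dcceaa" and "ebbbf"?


Computing edit distance: "dcceaa" -> "ebbbf"
DP table:
           e    b    b    b    f
      0    1    2    3    4    5
  d   1    1    2    3    4    5
  c   2    2    2    3    4    5
  c   3    3    3    3    4    5
  e   4    3    4    4    4    5
  a   5    4    4    5    5    5
  a   6    5    5    5    6    6
Edit distance = dp[6][5] = 6

6


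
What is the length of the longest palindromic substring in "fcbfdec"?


Input: "fcbfdec"
Checking substrings for palindromes:
  No multi-char palindromic substrings found
Longest palindromic substring: "f" with length 1

1


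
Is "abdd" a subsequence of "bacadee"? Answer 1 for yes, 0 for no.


Check if "abdd" is a subsequence of "bacadee"
Greedy scan:
  Position 0 ('b'): no match needed
  Position 1 ('a'): matches sub[0] = 'a'
  Position 2 ('c'): no match needed
  Position 3 ('a'): no match needed
  Position 4 ('d'): no match needed
  Position 5 ('e'): no match needed
  Position 6 ('e'): no match needed
Only matched 1/4 characters => not a subsequence

0


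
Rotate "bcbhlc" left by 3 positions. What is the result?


Input: "bcbhlc", rotate left by 3
First 3 characters: "bcb"
Remaining characters: "hlc"
Concatenate remaining + first: "hlc" + "bcb" = "hlcbcb"

hlcbcb


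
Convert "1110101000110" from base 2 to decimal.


Input: "1110101000110" in base 2
Positional expansion:
  Digit '1' (value 1) x 2^12 = 4096
  Digit '1' (value 1) x 2^11 = 2048
  Digit '1' (value 1) x 2^10 = 1024
  Digit '0' (value 0) x 2^9 = 0
  Digit '1' (value 1) x 2^8 = 256
  Digit '0' (value 0) x 2^7 = 0
  Digit '1' (value 1) x 2^6 = 64
  Digit '0' (value 0) x 2^5 = 0
  Digit '0' (value 0) x 2^4 = 0
  Digit '0' (value 0) x 2^3 = 0
  Digit '1' (value 1) x 2^2 = 4
  Digit '1' (value 1) x 2^1 = 2
  Digit '0' (value 0) x 2^0 = 0
Sum = 7494

7494


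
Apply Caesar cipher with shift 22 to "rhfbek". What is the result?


Caesar cipher: shift "rhfbek" by 22
  'r' (pos 17) + 22 = pos 13 = 'n'
  'h' (pos 7) + 22 = pos 3 = 'd'
  'f' (pos 5) + 22 = pos 1 = 'b'
  'b' (pos 1) + 22 = pos 23 = 'x'
  'e' (pos 4) + 22 = pos 0 = 'a'
  'k' (pos 10) + 22 = pos 6 = 'g'
Result: ndbxag

ndbxag


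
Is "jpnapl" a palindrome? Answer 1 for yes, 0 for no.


Input: jpnapl
Reversed: lpanpj
  Compare pos 0 ('j') with pos 5 ('l'): MISMATCH
  Compare pos 1 ('p') with pos 4 ('p'): match
  Compare pos 2 ('n') with pos 3 ('a'): MISMATCH
Result: not a palindrome

0


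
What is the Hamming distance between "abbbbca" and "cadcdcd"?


Comparing "abbbbca" and "cadcdcd" position by position:
  Position 0: 'a' vs 'c' => differ
  Position 1: 'b' vs 'a' => differ
  Position 2: 'b' vs 'd' => differ
  Position 3: 'b' vs 'c' => differ
  Position 4: 'b' vs 'd' => differ
  Position 5: 'c' vs 'c' => same
  Position 6: 'a' vs 'd' => differ
Total differences (Hamming distance): 6

6


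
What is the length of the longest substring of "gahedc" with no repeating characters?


Input: "gahedc"
Sliding window (track last position of each char):
  Position 0 ('g'): window [0,0] length 1 -- new best
  Position 1 ('a'): window [0,1] length 2 -- new best
  Position 2 ('h'): window [0,2] length 3 -- new best
  Position 3 ('e'): window [0,3] length 4 -- new best
  Position 4 ('d'): window [0,4] length 5 -- new best
  Position 5 ('c'): window [0,5] length 6 -- new best
Longest substring with no repeats: "gahedc" with length 6

6


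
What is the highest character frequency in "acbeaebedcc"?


Input: acbeaebedcc
Character counts:
  'a': 2
  'b': 2
  'c': 3
  'd': 1
  'e': 3
Maximum frequency: 3

3


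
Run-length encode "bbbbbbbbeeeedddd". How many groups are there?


Input: bbbbbbbbeeeedddd
Scanning for consecutive runs:
  Group 1: 'b' x 8 (positions 0-7)
  Group 2: 'e' x 4 (positions 8-11)
  Group 3: 'd' x 4 (positions 12-15)
Total groups: 3

3


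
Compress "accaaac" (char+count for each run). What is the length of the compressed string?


Input: accaaac
Runs:
  'a' x 1 => "a1"
  'c' x 2 => "c2"
  'a' x 3 => "a3"
  'c' x 1 => "c1"
Compressed: "a1c2a3c1"
Compressed length: 8

8


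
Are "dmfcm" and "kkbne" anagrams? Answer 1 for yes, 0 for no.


Strings: "dmfcm", "kkbne"
Sorted first:  cdfmm
Sorted second: bekkn
Differ at position 0: 'c' vs 'b' => not anagrams

0


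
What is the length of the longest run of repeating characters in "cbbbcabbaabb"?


Input: "cbbbcabbaabb"
Scanning for longest run:
  Position 1 ('b'): new char, reset run to 1
  Position 2 ('b'): continues run of 'b', length=2
  Position 3 ('b'): continues run of 'b', length=3
  Position 4 ('c'): new char, reset run to 1
  Position 5 ('a'): new char, reset run to 1
  Position 6 ('b'): new char, reset run to 1
  Position 7 ('b'): continues run of 'b', length=2
  Position 8 ('a'): new char, reset run to 1
  Position 9 ('a'): continues run of 'a', length=2
  Position 10 ('b'): new char, reset run to 1
  Position 11 ('b'): continues run of 'b', length=2
Longest run: 'b' with length 3

3


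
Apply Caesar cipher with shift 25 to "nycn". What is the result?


Caesar cipher: shift "nycn" by 25
  'n' (pos 13) + 25 = pos 12 = 'm'
  'y' (pos 24) + 25 = pos 23 = 'x'
  'c' (pos 2) + 25 = pos 1 = 'b'
  'n' (pos 13) + 25 = pos 12 = 'm'
Result: mxbm

mxbm


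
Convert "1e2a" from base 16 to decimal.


Input: "1e2a" in base 16
Positional expansion:
  Digit '1' (value 1) x 16^3 = 4096
  Digit 'e' (value 14) x 16^2 = 3584
  Digit '2' (value 2) x 16^1 = 32
  Digit 'a' (value 10) x 16^0 = 10
Sum = 7722

7722


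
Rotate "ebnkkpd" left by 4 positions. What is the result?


Input: "ebnkkpd", rotate left by 4
First 4 characters: "ebnk"
Remaining characters: "kpd"
Concatenate remaining + first: "kpd" + "ebnk" = "kpdebnk"

kpdebnk


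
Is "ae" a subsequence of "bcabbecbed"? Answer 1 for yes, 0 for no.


Check if "ae" is a subsequence of "bcabbecbed"
Greedy scan:
  Position 0 ('b'): no match needed
  Position 1 ('c'): no match needed
  Position 2 ('a'): matches sub[0] = 'a'
  Position 3 ('b'): no match needed
  Position 4 ('b'): no match needed
  Position 5 ('e'): matches sub[1] = 'e'
  Position 6 ('c'): no match needed
  Position 7 ('b'): no match needed
  Position 8 ('e'): no match needed
  Position 9 ('d'): no match needed
All 2 characters matched => is a subsequence

1


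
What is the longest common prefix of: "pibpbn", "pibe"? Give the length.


Words: pibpbn, pibe
  Position 0: all 'p' => match
  Position 1: all 'i' => match
  Position 2: all 'b' => match
  Position 3: ('p', 'e') => mismatch, stop
LCP = "pib" (length 3)

3


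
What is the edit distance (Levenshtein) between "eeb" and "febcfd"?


Computing edit distance: "eeb" -> "febcfd"
DP table:
           f    e    b    c    f    d
      0    1    2    3    4    5    6
  e   1    1    1    2    3    4    5
  e   2    2    1    2    3    4    5
  b   3    3    2    1    2    3    4
Edit distance = dp[3][6] = 4

4


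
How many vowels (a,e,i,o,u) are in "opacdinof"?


Input: opacdinof
Checking each character:
  'o' at position 0: vowel (running total: 1)
  'p' at position 1: consonant
  'a' at position 2: vowel (running total: 2)
  'c' at position 3: consonant
  'd' at position 4: consonant
  'i' at position 5: vowel (running total: 3)
  'n' at position 6: consonant
  'o' at position 7: vowel (running total: 4)
  'f' at position 8: consonant
Total vowels: 4

4


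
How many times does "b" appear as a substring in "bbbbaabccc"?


Searching for "b" in "bbbbaabccc"
Scanning each position:
  Position 0: "b" => MATCH
  Position 1: "b" => MATCH
  Position 2: "b" => MATCH
  Position 3: "b" => MATCH
  Position 4: "a" => no
  Position 5: "a" => no
  Position 6: "b" => MATCH
  Position 7: "c" => no
  Position 8: "c" => no
  Position 9: "c" => no
Total occurrences: 5

5


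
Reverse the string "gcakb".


Input: gcakb
Reading characters right to left:
  Position 4: 'b'
  Position 3: 'k'
  Position 2: 'a'
  Position 1: 'c'
  Position 0: 'g'
Reversed: bkacg

bkacg


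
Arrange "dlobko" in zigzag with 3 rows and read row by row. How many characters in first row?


Zigzag "dlobko" into 3 rows:
Placing characters:
  'd' => row 0
  'l' => row 1
  'o' => row 2
  'b' => row 1
  'k' => row 0
  'o' => row 1
Rows:
  Row 0: "dk"
  Row 1: "lbo"
  Row 2: "o"
First row length: 2

2


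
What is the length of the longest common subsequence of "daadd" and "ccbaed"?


LCS of "daadd" and "ccbaed"
DP table:
           c    c    b    a    e    d
      0    0    0    0    0    0    0
  d   0    0    0    0    0    0    1
  a   0    0    0    0    1    1    1
  a   0    0    0    0    1    1    1
  d   0    0    0    0    1    1    2
  d   0    0    0    0    1    1    2
LCS length = dp[5][6] = 2

2


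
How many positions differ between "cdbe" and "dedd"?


Comparing "cdbe" and "dedd" position by position:
  Position 0: 'c' vs 'd' => DIFFER
  Position 1: 'd' vs 'e' => DIFFER
  Position 2: 'b' vs 'd' => DIFFER
  Position 3: 'e' vs 'd' => DIFFER
Positions that differ: 4

4


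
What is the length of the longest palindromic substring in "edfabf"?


Input: "edfabf"
Checking substrings for palindromes:
  No multi-char palindromic substrings found
Longest palindromic substring: "e" with length 1

1


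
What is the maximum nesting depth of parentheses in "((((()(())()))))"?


Input: "((((()(())()))))"
Tracking depth:
  Position 0 '(': depth becomes 1
  Position 1 '(': depth becomes 2
  Position 2 '(': depth becomes 3
  Position 3 '(': depth becomes 4
  Position 4 '(': depth becomes 5
  Position 5 ')': depth becomes 4
  Position 6 '(': depth becomes 5
  Position 7 '(': depth becomes 6
  Position 8 ')': depth becomes 5
  Position 9 ')': depth becomes 4
  Position 10 '(': depth becomes 5
  Position 11 ')': depth becomes 4
  Position 12 ')': depth becomes 3
  Position 13 ')': depth becomes 2
  Position 14 ')': depth becomes 1
  Position 15 ')': depth becomes 0
Maximum depth reached: 6

6


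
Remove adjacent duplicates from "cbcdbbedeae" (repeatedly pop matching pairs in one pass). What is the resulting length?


Input: cbcdbbedeae
Stack-based adjacent duplicate removal:
  Read 'c': push. Stack: c
  Read 'b': push. Stack: cb
  Read 'c': push. Stack: cbc
  Read 'd': push. Stack: cbcd
  Read 'b': push. Stack: cbcdb
  Read 'b': matches stack top 'b' => pop. Stack: cbcd
  Read 'e': push. Stack: cbcde
  Read 'd': push. Stack: cbcded
  Read 'e': push. Stack: cbcdede
  Read 'a': push. Stack: cbcdedea
  Read 'e': push. Stack: cbcdedeae
Final stack: "cbcdedeae" (length 9)

9


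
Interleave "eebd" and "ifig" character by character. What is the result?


Interleaving "eebd" and "ifig":
  Position 0: 'e' from first, 'i' from second => "ei"
  Position 1: 'e' from first, 'f' from second => "ef"
  Position 2: 'b' from first, 'i' from second => "bi"
  Position 3: 'd' from first, 'g' from second => "dg"
Result: eiefbidg

eiefbidg


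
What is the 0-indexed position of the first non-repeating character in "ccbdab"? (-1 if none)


Input: ccbdab
Character frequencies:
  'a': 1
  'b': 2
  'c': 2
  'd': 1
Scanning left to right for freq == 1:
  Position 0 ('c'): freq=2, skip
  Position 1 ('c'): freq=2, skip
  Position 2 ('b'): freq=2, skip
  Position 3 ('d'): unique! => answer = 3

3


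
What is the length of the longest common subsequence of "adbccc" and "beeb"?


LCS of "adbccc" and "beeb"
DP table:
           b    e    e    b
      0    0    0    0    0
  a   0    0    0    0    0
  d   0    0    0    0    0
  b   0    1    1    1    1
  c   0    1    1    1    1
  c   0    1    1    1    1
  c   0    1    1    1    1
LCS length = dp[6][4] = 1

1


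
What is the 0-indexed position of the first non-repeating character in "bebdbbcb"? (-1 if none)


Input: bebdbbcb
Character frequencies:
  'b': 5
  'c': 1
  'd': 1
  'e': 1
Scanning left to right for freq == 1:
  Position 0 ('b'): freq=5, skip
  Position 1 ('e'): unique! => answer = 1

1


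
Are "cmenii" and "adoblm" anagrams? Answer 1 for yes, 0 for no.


Strings: "cmenii", "adoblm"
Sorted first:  ceiimn
Sorted second: abdlmo
Differ at position 0: 'c' vs 'a' => not anagrams

0


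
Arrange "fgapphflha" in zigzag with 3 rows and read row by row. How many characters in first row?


Zigzag "fgapphflha" into 3 rows:
Placing characters:
  'f' => row 0
  'g' => row 1
  'a' => row 2
  'p' => row 1
  'p' => row 0
  'h' => row 1
  'f' => row 2
  'l' => row 1
  'h' => row 0
  'a' => row 1
Rows:
  Row 0: "fph"
  Row 1: "gphla"
  Row 2: "af"
First row length: 3

3


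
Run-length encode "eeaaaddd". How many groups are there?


Input: eeaaaddd
Scanning for consecutive runs:
  Group 1: 'e' x 2 (positions 0-1)
  Group 2: 'a' x 3 (positions 2-4)
  Group 3: 'd' x 3 (positions 5-7)
Total groups: 3

3


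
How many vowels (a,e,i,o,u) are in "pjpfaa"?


Input: pjpfaa
Checking each character:
  'p' at position 0: consonant
  'j' at position 1: consonant
  'p' at position 2: consonant
  'f' at position 3: consonant
  'a' at position 4: vowel (running total: 1)
  'a' at position 5: vowel (running total: 2)
Total vowels: 2

2


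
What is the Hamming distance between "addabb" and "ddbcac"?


Comparing "addabb" and "ddbcac" position by position:
  Position 0: 'a' vs 'd' => differ
  Position 1: 'd' vs 'd' => same
  Position 2: 'd' vs 'b' => differ
  Position 3: 'a' vs 'c' => differ
  Position 4: 'b' vs 'a' => differ
  Position 5: 'b' vs 'c' => differ
Total differences (Hamming distance): 5

5


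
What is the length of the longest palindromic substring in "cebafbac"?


Input: "cebafbac"
Checking substrings for palindromes:
  No multi-char palindromic substrings found
Longest palindromic substring: "c" with length 1

1


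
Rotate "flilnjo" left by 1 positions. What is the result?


Input: "flilnjo", rotate left by 1
First 1 characters: "f"
Remaining characters: "lilnjo"
Concatenate remaining + first: "lilnjo" + "f" = "lilnjof"

lilnjof


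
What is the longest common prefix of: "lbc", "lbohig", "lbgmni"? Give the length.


Words: lbc, lbohig, lbgmni
  Position 0: all 'l' => match
  Position 1: all 'b' => match
  Position 2: ('c', 'o', 'g') => mismatch, stop
LCP = "lb" (length 2)

2


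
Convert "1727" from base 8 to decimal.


Input: "1727" in base 8
Positional expansion:
  Digit '1' (value 1) x 8^3 = 512
  Digit '7' (value 7) x 8^2 = 448
  Digit '2' (value 2) x 8^1 = 16
  Digit '7' (value 7) x 8^0 = 7
Sum = 983

983


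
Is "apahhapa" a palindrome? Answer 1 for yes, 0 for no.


Input: apahhapa
Reversed: apahhapa
  Compare pos 0 ('a') with pos 7 ('a'): match
  Compare pos 1 ('p') with pos 6 ('p'): match
  Compare pos 2 ('a') with pos 5 ('a'): match
  Compare pos 3 ('h') with pos 4 ('h'): match
Result: palindrome

1


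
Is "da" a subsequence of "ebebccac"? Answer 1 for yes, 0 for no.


Check if "da" is a subsequence of "ebebccac"
Greedy scan:
  Position 0 ('e'): no match needed
  Position 1 ('b'): no match needed
  Position 2 ('e'): no match needed
  Position 3 ('b'): no match needed
  Position 4 ('c'): no match needed
  Position 5 ('c'): no match needed
  Position 6 ('a'): no match needed
  Position 7 ('c'): no match needed
Only matched 0/2 characters => not a subsequence

0


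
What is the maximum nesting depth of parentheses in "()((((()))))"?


Input: "()((((()))))"
Tracking depth:
  Position 0 '(': depth becomes 1
  Position 1 ')': depth becomes 0
  Position 2 '(': depth becomes 1
  Position 3 '(': depth becomes 2
  Position 4 '(': depth becomes 3
  Position 5 '(': depth becomes 4
  Position 6 '(': depth becomes 5
  Position 7 ')': depth becomes 4
  Position 8 ')': depth becomes 3
  Position 9 ')': depth becomes 2
  Position 10 ')': depth becomes 1
  Position 11 ')': depth becomes 0
Maximum depth reached: 5

5


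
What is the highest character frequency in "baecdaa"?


Input: baecdaa
Character counts:
  'a': 3
  'b': 1
  'c': 1
  'd': 1
  'e': 1
Maximum frequency: 3

3


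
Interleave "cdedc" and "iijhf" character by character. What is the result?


Interleaving "cdedc" and "iijhf":
  Position 0: 'c' from first, 'i' from second => "ci"
  Position 1: 'd' from first, 'i' from second => "di"
  Position 2: 'e' from first, 'j' from second => "ej"
  Position 3: 'd' from first, 'h' from second => "dh"
  Position 4: 'c' from first, 'f' from second => "cf"
Result: cidiejdhcf

cidiejdhcf


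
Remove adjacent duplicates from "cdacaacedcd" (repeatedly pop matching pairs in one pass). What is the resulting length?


Input: cdacaacedcd
Stack-based adjacent duplicate removal:
  Read 'c': push. Stack: c
  Read 'd': push. Stack: cd
  Read 'a': push. Stack: cda
  Read 'c': push. Stack: cdac
  Read 'a': push. Stack: cdaca
  Read 'a': matches stack top 'a' => pop. Stack: cdac
  Read 'c': matches stack top 'c' => pop. Stack: cda
  Read 'e': push. Stack: cdae
  Read 'd': push. Stack: cdaed
  Read 'c': push. Stack: cdaedc
  Read 'd': push. Stack: cdaedcd
Final stack: "cdaedcd" (length 7)

7


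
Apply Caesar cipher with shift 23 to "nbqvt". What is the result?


Caesar cipher: shift "nbqvt" by 23
  'n' (pos 13) + 23 = pos 10 = 'k'
  'b' (pos 1) + 23 = pos 24 = 'y'
  'q' (pos 16) + 23 = pos 13 = 'n'
  'v' (pos 21) + 23 = pos 18 = 's'
  't' (pos 19) + 23 = pos 16 = 'q'
Result: kynsq

kynsq


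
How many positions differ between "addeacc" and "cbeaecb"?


Comparing "addeacc" and "cbeaecb" position by position:
  Position 0: 'a' vs 'c' => DIFFER
  Position 1: 'd' vs 'b' => DIFFER
  Position 2: 'd' vs 'e' => DIFFER
  Position 3: 'e' vs 'a' => DIFFER
  Position 4: 'a' vs 'e' => DIFFER
  Position 5: 'c' vs 'c' => same
  Position 6: 'c' vs 'b' => DIFFER
Positions that differ: 6

6


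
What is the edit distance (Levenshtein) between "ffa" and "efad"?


Computing edit distance: "ffa" -> "efad"
DP table:
           e    f    a    d
      0    1    2    3    4
  f   1    1    1    2    3
  f   2    2    1    2    3
  a   3    3    2    1    2
Edit distance = dp[3][4] = 2

2


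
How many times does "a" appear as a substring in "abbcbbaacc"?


Searching for "a" in "abbcbbaacc"
Scanning each position:
  Position 0: "a" => MATCH
  Position 1: "b" => no
  Position 2: "b" => no
  Position 3: "c" => no
  Position 4: "b" => no
  Position 5: "b" => no
  Position 6: "a" => MATCH
  Position 7: "a" => MATCH
  Position 8: "c" => no
  Position 9: "c" => no
Total occurrences: 3

3


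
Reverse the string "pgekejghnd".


Input: pgekejghnd
Reading characters right to left:
  Position 9: 'd'
  Position 8: 'n'
  Position 7: 'h'
  Position 6: 'g'
  Position 5: 'j'
  Position 4: 'e'
  Position 3: 'k'
  Position 2: 'e'
  Position 1: 'g'
  Position 0: 'p'
Reversed: dnhgjekegp

dnhgjekegp


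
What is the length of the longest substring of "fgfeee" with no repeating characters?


Input: "fgfeee"
Sliding window (track last position of each char):
  Position 0 ('f'): window [0,0] length 1 -- new best
  Position 1 ('g'): window [0,1] length 2 -- new best
  Position 2 ('f'): repeat (last at 0), move window start to 1
  Position 2 ('f'): window [1,2] length 2
  Position 3 ('e'): window [1,3] length 3 -- new best
  Position 4 ('e'): repeat (last at 3), move window start to 4
  Position 4 ('e'): window [4,4] length 1
  Position 5 ('e'): repeat (last at 4), move window start to 5
  Position 5 ('e'): window [5,5] length 1
Longest substring with no repeats: "gfe" with length 3

3


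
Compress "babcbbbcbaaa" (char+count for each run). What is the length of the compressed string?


Input: babcbbbcbaaa
Runs:
  'b' x 1 => "b1"
  'a' x 1 => "a1"
  'b' x 1 => "b1"
  'c' x 1 => "c1"
  'b' x 3 => "b3"
  'c' x 1 => "c1"
  'b' x 1 => "b1"
  'a' x 3 => "a3"
Compressed: "b1a1b1c1b3c1b1a3"
Compressed length: 16

16


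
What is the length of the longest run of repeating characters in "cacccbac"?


Input: "cacccbac"
Scanning for longest run:
  Position 1 ('a'): new char, reset run to 1
  Position 2 ('c'): new char, reset run to 1
  Position 3 ('c'): continues run of 'c', length=2
  Position 4 ('c'): continues run of 'c', length=3
  Position 5 ('b'): new char, reset run to 1
  Position 6 ('a'): new char, reset run to 1
  Position 7 ('c'): new char, reset run to 1
Longest run: 'c' with length 3

3


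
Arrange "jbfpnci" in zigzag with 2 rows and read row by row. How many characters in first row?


Zigzag "jbfpnci" into 2 rows:
Placing characters:
  'j' => row 0
  'b' => row 1
  'f' => row 0
  'p' => row 1
  'n' => row 0
  'c' => row 1
  'i' => row 0
Rows:
  Row 0: "jfni"
  Row 1: "bpc"
First row length: 4

4
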